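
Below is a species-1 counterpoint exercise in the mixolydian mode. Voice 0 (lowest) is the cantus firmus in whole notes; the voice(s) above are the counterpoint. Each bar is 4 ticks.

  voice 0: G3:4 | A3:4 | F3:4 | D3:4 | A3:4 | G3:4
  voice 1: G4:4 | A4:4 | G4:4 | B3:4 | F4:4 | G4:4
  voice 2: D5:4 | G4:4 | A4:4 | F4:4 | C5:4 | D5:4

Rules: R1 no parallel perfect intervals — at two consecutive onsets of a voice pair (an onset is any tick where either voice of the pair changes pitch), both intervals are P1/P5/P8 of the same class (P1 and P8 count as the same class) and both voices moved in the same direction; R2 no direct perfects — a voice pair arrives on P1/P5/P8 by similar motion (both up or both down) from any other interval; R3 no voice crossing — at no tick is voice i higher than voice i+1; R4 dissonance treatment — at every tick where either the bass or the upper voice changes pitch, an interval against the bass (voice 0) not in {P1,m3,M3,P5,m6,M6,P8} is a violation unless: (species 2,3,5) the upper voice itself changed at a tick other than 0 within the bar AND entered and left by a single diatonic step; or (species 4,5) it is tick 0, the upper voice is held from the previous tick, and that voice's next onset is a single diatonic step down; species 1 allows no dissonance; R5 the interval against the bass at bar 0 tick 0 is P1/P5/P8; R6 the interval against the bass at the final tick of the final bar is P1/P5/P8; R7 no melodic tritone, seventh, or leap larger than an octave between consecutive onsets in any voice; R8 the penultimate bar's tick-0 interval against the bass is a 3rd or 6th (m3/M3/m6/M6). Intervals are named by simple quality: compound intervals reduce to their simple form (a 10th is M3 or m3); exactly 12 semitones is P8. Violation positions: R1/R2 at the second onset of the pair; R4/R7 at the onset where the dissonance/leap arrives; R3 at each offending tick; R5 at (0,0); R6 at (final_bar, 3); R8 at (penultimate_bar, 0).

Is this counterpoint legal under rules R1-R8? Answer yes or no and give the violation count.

No (10 violations)

bar 0: v0=G3 v1=G4 v2=D5 (P5)
bar 1: v0=A3 v1=A4 v2=G4 (m7)
bar 2: v0=F3 v1=G4 v2=A4 (M3)
bar 3: v0=D3 v1=B3 v2=F4 (m3)
bar 4: v0=A3 v1=F4 v2=C5 (m3)
bar 5: v0=G3 v1=G4 v2=D5 (P5)
  R1 @ bar1.0: G3/G4 P8 -> A3/A4 P8 similar
  R3 @ bar1.0: A4 above G4
  R4 @ bar1.0: A3/G4 m7 untreated
  R3 @ bar1.1: A4 above G4
  R3 @ bar1.2: A4 above G4
  R3 @ bar1.3: A4 above G4
  R4 @ bar2.0: F3/G4 M2 untreated
  R2 @ bar4.0: B3/F4 TT -> F4/C5 P5 similar
  R7 @ bar4.0: B3->F4 leap 6st
  R1 @ bar5.0: F4/C5 P5 -> G4/D5 P5 similar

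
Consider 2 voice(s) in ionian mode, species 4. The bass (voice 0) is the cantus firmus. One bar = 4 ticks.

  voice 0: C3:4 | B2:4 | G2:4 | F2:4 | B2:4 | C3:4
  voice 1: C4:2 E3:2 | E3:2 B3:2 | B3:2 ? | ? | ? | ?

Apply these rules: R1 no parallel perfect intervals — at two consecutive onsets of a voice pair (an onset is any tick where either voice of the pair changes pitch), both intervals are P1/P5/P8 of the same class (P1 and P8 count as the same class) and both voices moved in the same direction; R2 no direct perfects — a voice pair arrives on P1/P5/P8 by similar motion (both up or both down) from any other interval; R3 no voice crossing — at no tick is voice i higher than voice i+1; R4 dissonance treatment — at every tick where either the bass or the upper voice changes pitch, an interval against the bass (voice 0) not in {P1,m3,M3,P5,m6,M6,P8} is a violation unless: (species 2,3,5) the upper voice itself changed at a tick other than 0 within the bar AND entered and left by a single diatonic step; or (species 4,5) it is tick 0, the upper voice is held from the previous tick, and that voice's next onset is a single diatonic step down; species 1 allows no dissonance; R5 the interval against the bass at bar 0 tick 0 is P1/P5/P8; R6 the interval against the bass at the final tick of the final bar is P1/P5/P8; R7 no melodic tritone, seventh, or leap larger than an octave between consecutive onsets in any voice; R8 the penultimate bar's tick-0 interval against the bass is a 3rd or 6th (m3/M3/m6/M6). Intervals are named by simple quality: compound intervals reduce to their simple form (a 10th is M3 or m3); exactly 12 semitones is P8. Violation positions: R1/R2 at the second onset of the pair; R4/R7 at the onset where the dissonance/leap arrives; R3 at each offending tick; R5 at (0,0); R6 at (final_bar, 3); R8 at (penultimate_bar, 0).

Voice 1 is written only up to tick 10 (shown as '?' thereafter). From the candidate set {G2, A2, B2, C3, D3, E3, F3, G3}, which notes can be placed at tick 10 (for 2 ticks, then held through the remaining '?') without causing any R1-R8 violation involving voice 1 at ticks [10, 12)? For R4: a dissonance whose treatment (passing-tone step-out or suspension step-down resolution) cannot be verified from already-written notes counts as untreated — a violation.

{B2, D3, E3, G3}

G2: violates R7
A2: violates R4,R7
B2: legal
C3: violates R4,R7
D3: legal
E3: legal
F3: violates R4,R7
G3: legal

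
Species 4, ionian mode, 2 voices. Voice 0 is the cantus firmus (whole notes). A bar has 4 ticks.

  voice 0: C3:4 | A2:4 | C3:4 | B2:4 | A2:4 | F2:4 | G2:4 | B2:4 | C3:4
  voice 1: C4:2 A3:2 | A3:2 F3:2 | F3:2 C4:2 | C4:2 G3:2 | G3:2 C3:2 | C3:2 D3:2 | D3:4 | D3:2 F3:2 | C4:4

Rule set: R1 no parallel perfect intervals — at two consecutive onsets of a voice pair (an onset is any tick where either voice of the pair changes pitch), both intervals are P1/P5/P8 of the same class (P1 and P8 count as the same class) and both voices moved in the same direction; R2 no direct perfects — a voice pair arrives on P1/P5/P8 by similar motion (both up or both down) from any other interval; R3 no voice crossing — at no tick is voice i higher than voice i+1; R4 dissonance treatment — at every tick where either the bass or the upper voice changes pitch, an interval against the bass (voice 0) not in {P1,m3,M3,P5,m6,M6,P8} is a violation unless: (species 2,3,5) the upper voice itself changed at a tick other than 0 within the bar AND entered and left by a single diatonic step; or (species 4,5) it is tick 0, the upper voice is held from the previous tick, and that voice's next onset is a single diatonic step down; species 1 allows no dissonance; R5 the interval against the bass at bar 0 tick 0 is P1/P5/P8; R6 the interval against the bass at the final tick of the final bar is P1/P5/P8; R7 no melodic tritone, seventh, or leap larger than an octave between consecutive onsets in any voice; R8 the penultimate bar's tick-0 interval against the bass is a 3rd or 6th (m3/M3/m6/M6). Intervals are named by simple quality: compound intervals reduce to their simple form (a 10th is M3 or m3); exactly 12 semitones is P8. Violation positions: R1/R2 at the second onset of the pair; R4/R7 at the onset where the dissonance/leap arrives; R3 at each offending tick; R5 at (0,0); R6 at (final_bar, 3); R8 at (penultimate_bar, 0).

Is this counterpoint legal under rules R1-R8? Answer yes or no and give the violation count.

No (5 violations)

bar 0: v0=C3 v1=C4 (P8)
bar 1: v0=A2 v1=A3 (P8)
bar 2: v0=C3 v1=F3 (P4)
bar 3: v0=B2 v1=C4 (m2)
bar 4: v0=A2 v1=G3 (m7)
bar 5: v0=F2 v1=C3 (P5)
bar 6: v0=G2 v1=D3 (P5)
bar 7: v0=B2 v1=D3 (m3)
bar 8: v0=C3 v1=C4 (P8)
  R4 @ bar2.0: C3/F3 P4 untreated
  R4 @ bar3.0: B2/C4 m2 untreated
  R4 @ bar4.0: A2/G3 m7 untreated
  R4 @ bar7.2: B2/F3 TT untreated
  R2 @ bar8.0: B2/F3 TT -> C3/C4 P8 similar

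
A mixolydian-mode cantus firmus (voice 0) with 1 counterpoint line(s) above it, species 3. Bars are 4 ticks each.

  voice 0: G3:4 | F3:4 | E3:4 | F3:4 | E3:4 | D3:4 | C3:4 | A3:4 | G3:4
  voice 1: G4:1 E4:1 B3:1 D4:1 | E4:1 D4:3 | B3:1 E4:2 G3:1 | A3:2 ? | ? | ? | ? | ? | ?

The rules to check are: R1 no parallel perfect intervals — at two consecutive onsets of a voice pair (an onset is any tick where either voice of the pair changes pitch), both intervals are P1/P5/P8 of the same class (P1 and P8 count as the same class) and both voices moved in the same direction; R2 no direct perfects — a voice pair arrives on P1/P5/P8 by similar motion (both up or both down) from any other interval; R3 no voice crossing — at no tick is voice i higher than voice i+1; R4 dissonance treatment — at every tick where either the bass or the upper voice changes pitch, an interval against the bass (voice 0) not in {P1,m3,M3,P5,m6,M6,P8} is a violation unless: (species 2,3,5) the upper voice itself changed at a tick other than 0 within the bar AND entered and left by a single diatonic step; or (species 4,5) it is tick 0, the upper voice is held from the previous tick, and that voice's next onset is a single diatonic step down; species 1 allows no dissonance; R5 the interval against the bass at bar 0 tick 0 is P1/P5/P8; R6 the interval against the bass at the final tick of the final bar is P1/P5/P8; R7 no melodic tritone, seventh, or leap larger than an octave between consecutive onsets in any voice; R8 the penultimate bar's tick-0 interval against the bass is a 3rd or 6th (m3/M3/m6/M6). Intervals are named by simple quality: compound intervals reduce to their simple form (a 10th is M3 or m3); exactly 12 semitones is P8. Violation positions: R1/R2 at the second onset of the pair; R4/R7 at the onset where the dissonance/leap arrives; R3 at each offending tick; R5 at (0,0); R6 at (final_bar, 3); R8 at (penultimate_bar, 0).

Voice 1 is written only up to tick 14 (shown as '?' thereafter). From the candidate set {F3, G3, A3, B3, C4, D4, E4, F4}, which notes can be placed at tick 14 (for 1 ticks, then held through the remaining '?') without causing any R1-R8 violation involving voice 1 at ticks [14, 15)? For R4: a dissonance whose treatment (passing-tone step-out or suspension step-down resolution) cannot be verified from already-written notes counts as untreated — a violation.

F3: legal
G3: violates R4
A3: legal
B3: violates R4
C4: legal
D4: legal
E4: violates R4
F4: legal

{A3, C4, D4, F3, F4}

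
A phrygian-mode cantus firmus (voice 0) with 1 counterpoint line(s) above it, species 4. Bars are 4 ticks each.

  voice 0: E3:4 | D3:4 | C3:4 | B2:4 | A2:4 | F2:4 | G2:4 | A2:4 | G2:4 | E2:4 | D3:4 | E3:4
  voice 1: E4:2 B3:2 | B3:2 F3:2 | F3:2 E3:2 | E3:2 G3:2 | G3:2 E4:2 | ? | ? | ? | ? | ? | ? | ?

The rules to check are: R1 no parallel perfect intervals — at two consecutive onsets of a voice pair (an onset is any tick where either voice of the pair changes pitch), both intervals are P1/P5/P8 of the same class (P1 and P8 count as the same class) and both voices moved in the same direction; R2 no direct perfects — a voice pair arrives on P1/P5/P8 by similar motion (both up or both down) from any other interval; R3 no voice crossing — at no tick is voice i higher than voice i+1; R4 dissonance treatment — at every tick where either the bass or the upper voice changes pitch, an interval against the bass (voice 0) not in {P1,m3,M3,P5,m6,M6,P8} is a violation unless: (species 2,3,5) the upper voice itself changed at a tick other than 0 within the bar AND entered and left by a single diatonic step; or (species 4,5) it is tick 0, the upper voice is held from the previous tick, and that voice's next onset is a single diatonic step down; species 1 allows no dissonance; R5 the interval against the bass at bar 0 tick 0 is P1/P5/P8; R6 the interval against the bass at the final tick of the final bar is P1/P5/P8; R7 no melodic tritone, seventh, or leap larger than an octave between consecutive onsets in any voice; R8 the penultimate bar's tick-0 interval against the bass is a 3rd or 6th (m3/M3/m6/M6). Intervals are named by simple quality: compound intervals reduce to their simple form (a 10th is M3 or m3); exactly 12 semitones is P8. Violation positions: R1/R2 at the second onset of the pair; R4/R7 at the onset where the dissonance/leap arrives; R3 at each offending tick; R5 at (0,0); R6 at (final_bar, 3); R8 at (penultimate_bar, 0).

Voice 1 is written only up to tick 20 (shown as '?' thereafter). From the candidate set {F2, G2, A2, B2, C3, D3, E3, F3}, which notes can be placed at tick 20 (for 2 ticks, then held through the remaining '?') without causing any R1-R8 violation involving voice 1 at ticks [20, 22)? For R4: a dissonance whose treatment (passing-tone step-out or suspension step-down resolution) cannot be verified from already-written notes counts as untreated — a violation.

{}

F2: violates R2,R7
G2: violates R4,R7
A2: violates R7
B2: violates R4,R7
C3: violates R1,R7
D3: violates R7
E3: violates R4
F3: violates R2,R7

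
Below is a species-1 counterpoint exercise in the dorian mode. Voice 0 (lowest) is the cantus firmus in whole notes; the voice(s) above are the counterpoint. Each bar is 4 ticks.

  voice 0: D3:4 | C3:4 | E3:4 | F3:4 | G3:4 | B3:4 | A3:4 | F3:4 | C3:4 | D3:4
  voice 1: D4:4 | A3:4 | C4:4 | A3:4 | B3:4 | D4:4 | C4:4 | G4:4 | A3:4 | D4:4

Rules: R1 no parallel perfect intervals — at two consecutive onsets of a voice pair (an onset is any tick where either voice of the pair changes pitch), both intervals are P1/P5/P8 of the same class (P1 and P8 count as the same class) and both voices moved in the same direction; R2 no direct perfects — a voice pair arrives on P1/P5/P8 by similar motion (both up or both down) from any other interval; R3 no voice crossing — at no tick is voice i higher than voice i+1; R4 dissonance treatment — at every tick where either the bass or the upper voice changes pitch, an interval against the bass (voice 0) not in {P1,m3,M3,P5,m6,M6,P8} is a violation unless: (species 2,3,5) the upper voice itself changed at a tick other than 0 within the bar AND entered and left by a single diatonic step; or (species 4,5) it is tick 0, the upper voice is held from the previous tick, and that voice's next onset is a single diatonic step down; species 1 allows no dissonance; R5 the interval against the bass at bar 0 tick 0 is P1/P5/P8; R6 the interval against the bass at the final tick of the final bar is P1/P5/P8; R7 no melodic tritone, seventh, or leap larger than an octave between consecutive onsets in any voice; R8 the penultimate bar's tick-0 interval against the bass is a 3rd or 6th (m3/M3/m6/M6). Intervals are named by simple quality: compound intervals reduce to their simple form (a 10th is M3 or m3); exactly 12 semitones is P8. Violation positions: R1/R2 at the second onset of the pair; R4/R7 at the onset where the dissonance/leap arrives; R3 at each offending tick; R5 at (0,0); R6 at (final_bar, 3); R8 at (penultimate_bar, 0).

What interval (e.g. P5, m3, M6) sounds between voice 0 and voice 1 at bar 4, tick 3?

M3

voice 0=G3 voice 1=B3 -> M3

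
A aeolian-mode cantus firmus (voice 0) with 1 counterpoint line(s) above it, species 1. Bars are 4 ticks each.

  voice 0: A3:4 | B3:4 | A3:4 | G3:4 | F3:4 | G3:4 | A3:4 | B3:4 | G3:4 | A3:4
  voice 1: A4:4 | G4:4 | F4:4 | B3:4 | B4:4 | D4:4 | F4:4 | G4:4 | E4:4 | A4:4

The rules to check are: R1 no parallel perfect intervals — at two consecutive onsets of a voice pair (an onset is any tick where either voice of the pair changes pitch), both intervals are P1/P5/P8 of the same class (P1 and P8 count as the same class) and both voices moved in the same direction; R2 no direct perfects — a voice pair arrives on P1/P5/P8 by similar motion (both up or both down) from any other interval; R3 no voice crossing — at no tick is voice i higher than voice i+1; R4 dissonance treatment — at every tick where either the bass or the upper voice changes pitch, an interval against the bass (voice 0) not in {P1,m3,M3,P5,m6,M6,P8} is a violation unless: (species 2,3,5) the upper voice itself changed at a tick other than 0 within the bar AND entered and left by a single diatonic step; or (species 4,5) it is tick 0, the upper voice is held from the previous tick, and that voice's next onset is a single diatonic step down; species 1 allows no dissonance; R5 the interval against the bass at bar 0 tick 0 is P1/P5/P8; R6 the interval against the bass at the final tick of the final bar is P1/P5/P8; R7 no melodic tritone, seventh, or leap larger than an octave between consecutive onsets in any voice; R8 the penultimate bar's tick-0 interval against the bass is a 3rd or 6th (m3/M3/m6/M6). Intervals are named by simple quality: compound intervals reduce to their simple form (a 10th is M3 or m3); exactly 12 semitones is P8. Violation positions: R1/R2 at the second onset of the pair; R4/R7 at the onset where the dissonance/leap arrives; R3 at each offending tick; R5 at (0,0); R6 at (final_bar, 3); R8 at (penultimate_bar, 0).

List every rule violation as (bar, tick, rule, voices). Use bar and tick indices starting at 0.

bar 0: v0=A3 v1=A4 downbeat P8
bar 1: v0=B3 v1=G4 downbeat m6
bar 2: v0=A3 v1=F4 downbeat m6
bar 3: v0=G3 v1=B3 downbeat M3
bar 4: v0=F3 v1=B4 downbeat TT
bar 5: v0=G3 v1=D4 downbeat P5
bar 6: v0=A3 v1=F4 downbeat m6
bar 7: v0=B3 v1=G4 downbeat m6
bar 8: v0=G3 v1=E4 downbeat M6
bar 9: v0=A3 v1=A4 downbeat P8
  -> R7 @ bar 3 tick 0 v(1,): F4->B3 leap 6st
  -> R4 @ bar 4 tick 0 v(0, 1): F3/B4 TT untreated
  -> R2 @ bar 9 tick 0 v(0, 1): G3/E4 M6 -> A3/A4 P8 similar

(3, 0, R7, (1,))
(4, 0, R4, (0, 1))
(9, 0, R2, (0, 1))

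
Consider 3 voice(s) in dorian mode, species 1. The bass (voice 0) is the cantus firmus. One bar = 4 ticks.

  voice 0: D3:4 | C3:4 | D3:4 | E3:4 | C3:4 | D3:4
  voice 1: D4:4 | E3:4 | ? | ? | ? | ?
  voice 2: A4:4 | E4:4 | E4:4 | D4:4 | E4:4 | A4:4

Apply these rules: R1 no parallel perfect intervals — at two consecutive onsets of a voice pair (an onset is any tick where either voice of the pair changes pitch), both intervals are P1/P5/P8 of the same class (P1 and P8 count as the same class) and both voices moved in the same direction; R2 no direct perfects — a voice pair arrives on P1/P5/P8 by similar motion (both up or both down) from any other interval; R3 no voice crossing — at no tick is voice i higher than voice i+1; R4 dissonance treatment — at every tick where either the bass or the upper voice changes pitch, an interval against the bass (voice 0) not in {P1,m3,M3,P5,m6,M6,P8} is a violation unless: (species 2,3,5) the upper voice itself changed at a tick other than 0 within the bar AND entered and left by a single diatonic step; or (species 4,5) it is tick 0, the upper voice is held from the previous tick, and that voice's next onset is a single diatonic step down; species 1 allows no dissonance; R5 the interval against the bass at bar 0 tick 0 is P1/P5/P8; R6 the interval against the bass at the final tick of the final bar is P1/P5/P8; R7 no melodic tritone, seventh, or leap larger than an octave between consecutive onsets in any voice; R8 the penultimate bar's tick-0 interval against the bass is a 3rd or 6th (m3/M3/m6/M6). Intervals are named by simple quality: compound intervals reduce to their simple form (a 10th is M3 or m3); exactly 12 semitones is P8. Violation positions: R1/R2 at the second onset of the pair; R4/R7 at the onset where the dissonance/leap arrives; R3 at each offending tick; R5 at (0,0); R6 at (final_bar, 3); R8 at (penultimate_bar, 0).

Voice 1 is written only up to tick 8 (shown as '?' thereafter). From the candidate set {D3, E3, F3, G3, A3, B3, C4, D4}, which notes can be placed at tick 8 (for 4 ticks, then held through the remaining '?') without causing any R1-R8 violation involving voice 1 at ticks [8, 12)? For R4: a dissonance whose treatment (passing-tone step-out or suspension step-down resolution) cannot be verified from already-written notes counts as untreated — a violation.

D3: legal
E3: violates R4
F3: legal
G3: violates R4
A3: violates R2
B3: legal
C4: violates R4
D4: violates R2,R7

{B3, D3, F3}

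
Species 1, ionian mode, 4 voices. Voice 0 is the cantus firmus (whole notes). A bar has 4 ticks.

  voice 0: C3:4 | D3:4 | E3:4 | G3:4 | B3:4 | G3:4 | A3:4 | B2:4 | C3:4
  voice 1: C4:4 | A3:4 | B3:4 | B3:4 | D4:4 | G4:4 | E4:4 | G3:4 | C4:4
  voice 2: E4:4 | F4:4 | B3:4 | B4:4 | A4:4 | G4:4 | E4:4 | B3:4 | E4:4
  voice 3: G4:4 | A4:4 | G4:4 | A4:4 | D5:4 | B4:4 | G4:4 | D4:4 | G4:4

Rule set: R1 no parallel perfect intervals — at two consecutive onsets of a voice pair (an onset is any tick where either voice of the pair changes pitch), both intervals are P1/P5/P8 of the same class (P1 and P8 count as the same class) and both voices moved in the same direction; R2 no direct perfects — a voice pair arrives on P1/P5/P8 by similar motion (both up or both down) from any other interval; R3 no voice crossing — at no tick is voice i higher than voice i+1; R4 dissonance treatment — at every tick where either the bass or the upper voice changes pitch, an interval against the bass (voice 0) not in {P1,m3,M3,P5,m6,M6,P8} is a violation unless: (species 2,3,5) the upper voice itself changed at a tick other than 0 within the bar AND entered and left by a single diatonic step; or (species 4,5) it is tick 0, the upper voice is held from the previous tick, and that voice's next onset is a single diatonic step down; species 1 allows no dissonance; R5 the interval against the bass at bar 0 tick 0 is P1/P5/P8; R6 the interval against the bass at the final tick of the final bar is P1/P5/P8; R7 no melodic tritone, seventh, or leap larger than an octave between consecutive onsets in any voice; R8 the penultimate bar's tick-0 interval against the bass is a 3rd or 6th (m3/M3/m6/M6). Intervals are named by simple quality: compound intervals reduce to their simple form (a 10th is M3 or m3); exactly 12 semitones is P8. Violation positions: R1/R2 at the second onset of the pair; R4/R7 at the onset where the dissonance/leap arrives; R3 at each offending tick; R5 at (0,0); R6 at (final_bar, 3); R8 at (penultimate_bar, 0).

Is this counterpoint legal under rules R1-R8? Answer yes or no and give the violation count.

bar 0: v0=C3 v1=C4 v2=E4 v3=G4 (P5)
bar 1: v0=D3 v1=A3 v2=F4 v3=A4 (P5)
bar 2: v0=E3 v1=B3 v2=B3 v3=G4 (m3)
bar 3: v0=G3 v1=B3 v2=B4 v3=A4 (M2)
bar 4: v0=B3 v1=D4 v2=A4 v3=D5 (m3)
bar 5: v0=G3 v1=G4 v2=G4 v3=B4 (M3)
bar 6: v0=A3 v1=E4 v2=E4 v3=G4 (m7)
bar 7: v0=B2 v1=G3 v2=B3 v3=D4 (m3)
bar 8: v0=C3 v1=C4 v2=E4 v3=G4 (P5)
  R5 @ bar0.0: opens on M3
  R1 @ bar1.0: C3/G4 P5 -> D3/A4 P5 similar
  R1 @ bar2.0: D3/A3 P5 -> E3/B3 P5 similar
  R7 @ bar2.0: F4->B3 leap 6st
  R3 @ bar3.0: B4 above A4
  R4 @ bar3.0: G3/A4 M2 untreated
  R3 @ bar3.1: B4 above A4
  R3 @ bar3.2: B4 above A4
  R3 @ bar3.3: B4 above A4
  R2 @ bar4.0: B3/A4 m7 -> D4/D5 P8 similar
  R4 @ bar4.0: B3/A4 m7 untreated
  R2 @ bar5.0: B3/A4 m7 -> G3/G4 P8 similar
  R1 @ bar6.0: G4/G4 P1 -> E4/E4 P1 similar
  R4 @ bar6.0: A3/G4 m7 untreated
  R2 @ bar7.0: A3/E4 P5 -> B2/B3 P8 similar
  R2 @ bar7.0: E4/G4 m3 -> G3/D4 P5 similar
  R7 @ bar7.0: A3->B2 leap 10st
  R8 @ bar7.0: penult P8 not 3rd/6th
  R1 @ bar8.0: G3/D4 P5 -> C4/G4 P5 similar
  R2 @ bar8.0: B2/G3 m6 -> C3/C4 P8 similar
  R2 @ bar8.0: B2/D4 m3 -> C3/G4 P5 similar
  R6 @ bar8.3: closes on M3

No (22 violations)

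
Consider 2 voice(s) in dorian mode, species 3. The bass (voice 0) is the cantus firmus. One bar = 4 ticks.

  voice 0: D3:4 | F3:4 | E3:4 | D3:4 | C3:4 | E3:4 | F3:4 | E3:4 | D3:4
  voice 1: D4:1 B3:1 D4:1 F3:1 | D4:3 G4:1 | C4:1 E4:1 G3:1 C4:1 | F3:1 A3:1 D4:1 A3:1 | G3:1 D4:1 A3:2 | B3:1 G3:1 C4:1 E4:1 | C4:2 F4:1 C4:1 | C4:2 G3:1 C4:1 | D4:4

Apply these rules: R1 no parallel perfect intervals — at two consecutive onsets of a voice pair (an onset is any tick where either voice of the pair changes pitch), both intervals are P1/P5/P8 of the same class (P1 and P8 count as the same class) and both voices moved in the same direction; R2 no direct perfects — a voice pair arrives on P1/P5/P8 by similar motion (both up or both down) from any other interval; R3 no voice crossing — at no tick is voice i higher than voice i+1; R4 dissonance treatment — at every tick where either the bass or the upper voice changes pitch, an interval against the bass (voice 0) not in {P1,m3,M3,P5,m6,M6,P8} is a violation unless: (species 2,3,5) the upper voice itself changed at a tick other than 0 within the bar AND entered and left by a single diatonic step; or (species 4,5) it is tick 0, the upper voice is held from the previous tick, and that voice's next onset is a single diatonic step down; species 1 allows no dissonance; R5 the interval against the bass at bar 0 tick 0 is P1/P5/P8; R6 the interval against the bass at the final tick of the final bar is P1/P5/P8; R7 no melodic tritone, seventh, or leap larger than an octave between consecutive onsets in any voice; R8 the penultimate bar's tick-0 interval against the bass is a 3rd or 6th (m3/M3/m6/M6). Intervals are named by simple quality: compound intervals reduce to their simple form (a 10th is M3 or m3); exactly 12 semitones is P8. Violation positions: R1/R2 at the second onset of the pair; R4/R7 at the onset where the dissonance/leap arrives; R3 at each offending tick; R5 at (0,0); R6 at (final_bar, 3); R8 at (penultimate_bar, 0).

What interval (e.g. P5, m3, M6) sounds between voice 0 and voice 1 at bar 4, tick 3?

M6

voice 0=C3 voice 1=A3 -> M6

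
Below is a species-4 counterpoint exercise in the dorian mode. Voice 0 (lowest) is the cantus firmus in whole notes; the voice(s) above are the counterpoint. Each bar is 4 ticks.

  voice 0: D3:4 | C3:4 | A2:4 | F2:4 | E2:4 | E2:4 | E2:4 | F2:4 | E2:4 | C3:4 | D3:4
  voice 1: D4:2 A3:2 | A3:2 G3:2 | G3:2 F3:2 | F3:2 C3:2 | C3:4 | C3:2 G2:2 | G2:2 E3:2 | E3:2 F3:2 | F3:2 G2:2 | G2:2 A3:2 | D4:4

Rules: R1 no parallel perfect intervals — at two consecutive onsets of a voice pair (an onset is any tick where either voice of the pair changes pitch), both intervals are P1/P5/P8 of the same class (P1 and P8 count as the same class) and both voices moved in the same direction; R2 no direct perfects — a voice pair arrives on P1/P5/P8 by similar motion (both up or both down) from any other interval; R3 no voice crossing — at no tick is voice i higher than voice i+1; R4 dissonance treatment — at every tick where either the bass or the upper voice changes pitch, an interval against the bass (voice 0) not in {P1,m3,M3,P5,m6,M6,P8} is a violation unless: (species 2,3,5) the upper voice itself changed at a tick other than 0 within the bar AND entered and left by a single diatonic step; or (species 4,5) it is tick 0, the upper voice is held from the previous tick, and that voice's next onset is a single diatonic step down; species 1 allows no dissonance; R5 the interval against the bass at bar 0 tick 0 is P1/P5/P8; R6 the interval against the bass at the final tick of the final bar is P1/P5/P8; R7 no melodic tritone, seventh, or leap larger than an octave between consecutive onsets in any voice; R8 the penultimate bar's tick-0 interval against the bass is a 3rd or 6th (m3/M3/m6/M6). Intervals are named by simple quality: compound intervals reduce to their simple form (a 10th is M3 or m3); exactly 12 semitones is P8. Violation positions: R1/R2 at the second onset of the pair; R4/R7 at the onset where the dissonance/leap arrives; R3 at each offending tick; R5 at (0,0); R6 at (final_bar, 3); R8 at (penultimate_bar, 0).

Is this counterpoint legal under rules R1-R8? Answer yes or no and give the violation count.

bar 0: v0=D3 v1=D4 (P8)
bar 1: v0=C3 v1=A3 (M6)
bar 2: v0=A2 v1=G3 (m7)
bar 3: v0=F2 v1=F3 (P8)
bar 4: v0=E2 v1=C3 (m6)
bar 5: v0=E2 v1=C3 (m6)
bar 6: v0=E2 v1=G2 (m3)
bar 7: v0=F2 v1=E3 (M7)
bar 8: v0=E2 v1=F3 (m2)
bar 9: v0=C3 v1=G2 (P4)
bar 10: v0=D3 v1=D4 (P8)
  R4 @ bar7.0: F2/E3 M7 untreated
  R4 @ bar8.0: E2/F3 m2 untreated
  R7 @ bar8.2: F3->G2 leap 10st
  R3 @ bar9.0: C3 above G2
  R4 @ bar9.0: C3/G2 P4 untreated
  R8 @ bar9.0: penult P4 not 3rd/6th
  R3 @ bar9.1: C3 above G2
  R7 @ bar9.2: G2->A3 leap 14st
  R2 @ bar10.0: C3/A3 M6 -> D3/D4 P8 similar

No (9 violations)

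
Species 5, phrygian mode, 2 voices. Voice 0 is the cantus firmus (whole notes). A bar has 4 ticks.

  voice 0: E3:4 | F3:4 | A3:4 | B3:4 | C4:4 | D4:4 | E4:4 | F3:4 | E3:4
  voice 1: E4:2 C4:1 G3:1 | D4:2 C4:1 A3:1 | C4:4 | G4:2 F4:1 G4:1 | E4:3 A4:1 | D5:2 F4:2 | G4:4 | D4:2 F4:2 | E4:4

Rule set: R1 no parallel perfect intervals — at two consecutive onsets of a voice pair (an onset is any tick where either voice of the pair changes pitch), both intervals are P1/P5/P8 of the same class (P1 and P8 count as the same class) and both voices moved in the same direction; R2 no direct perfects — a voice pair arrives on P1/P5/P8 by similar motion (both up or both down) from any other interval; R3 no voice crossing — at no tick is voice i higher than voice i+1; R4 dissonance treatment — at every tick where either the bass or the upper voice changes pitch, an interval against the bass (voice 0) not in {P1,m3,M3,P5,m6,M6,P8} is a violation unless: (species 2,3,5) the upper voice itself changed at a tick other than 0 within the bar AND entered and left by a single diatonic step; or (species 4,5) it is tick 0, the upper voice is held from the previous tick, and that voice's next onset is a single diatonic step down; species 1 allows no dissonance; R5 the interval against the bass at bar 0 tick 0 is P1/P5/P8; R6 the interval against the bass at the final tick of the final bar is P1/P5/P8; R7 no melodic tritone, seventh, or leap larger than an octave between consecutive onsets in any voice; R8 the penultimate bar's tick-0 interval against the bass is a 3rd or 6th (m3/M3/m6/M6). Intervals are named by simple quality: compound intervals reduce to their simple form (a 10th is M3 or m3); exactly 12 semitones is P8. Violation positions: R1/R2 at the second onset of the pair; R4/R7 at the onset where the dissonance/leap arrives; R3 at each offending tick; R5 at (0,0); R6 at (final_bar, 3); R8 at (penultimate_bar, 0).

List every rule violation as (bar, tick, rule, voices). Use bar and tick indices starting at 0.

bar 0: v0=E3 v1=E4 downbeat P8
bar 1: v0=F3 v1=D4 downbeat M6
bar 2: v0=A3 v1=C4 downbeat m3
bar 3: v0=B3 v1=G4 downbeat m6
bar 4: v0=C4 v1=E4 downbeat M3
bar 5: v0=D4 v1=D5 downbeat P8
bar 6: v0=E4 v1=G4 downbeat m3
bar 7: v0=F3 v1=D4 downbeat M6
bar 8: v0=E3 v1=E4 downbeat P8
  -> R2 @ bar 5 tick 0 v(0, 1): C4/A4 M6 -> D4/D5 P8 similar
  -> R7 @ bar 7 tick 0 v(0,): E4->F3 leap 11st
  -> R1 @ bar 8 tick 0 v(0, 1): F3/F4 P8 -> E3/E4 P8 similar

(5, 0, R2, (0, 1))
(7, 0, R7, (0,))
(8, 0, R1, (0, 1))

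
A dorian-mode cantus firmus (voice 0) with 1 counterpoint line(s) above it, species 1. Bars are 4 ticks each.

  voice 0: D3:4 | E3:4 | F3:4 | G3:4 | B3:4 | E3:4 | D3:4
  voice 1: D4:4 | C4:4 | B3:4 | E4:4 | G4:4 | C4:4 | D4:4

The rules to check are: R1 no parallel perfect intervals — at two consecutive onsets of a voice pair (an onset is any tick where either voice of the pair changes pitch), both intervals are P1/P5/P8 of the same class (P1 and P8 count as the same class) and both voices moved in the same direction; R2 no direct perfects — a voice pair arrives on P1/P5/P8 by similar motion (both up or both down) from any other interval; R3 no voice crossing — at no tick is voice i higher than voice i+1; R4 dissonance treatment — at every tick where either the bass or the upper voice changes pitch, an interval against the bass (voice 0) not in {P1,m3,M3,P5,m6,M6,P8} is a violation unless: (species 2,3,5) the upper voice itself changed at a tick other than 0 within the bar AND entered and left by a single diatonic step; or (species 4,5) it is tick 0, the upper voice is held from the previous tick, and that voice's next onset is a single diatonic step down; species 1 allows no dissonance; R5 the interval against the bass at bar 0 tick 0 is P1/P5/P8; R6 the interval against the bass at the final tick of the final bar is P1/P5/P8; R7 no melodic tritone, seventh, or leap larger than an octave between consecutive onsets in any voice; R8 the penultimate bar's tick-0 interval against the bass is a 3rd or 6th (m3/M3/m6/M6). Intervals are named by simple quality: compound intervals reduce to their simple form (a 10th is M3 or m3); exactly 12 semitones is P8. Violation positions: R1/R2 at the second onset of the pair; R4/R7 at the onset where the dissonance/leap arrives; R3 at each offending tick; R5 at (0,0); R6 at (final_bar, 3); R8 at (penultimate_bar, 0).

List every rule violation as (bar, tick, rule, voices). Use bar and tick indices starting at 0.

bar 0: v0=D3 v1=D4 downbeat P8
bar 1: v0=E3 v1=C4 downbeat m6
bar 2: v0=F3 v1=B3 downbeat TT
bar 3: v0=G3 v1=E4 downbeat M6
bar 4: v0=B3 v1=G4 downbeat m6
bar 5: v0=E3 v1=C4 downbeat m6
bar 6: v0=D3 v1=D4 downbeat P8
  -> R4 @ bar 2 tick 0 v(0, 1): F3/B3 TT untreated

(2, 0, R4, (0, 1))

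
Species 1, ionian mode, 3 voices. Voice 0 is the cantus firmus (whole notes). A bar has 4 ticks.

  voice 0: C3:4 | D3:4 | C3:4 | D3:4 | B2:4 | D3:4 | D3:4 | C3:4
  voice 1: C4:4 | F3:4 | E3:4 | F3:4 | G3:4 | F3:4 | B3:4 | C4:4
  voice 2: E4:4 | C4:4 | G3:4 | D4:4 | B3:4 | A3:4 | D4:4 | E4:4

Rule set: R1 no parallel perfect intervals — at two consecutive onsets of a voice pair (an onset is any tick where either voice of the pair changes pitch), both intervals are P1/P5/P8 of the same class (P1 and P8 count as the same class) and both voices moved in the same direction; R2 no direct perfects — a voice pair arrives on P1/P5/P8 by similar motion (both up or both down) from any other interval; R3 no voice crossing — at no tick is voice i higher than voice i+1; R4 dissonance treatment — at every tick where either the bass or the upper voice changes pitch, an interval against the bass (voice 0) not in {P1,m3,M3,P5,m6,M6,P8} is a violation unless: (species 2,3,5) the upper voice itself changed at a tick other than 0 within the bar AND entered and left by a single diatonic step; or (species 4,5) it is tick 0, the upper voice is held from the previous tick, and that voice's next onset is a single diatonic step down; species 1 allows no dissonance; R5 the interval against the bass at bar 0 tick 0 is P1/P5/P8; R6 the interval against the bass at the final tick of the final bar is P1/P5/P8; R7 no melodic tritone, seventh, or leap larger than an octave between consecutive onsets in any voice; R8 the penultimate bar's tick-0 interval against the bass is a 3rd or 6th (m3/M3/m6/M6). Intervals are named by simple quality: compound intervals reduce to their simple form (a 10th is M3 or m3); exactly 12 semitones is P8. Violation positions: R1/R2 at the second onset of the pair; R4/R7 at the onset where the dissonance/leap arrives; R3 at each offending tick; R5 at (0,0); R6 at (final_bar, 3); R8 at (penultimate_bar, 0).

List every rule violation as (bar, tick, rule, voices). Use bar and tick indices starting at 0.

bar 0: v0=C3 v1=C4 v2=E4 downbeat M3
bar 1: v0=D3 v1=F3 v2=C4 downbeat m7
bar 2: v0=C3 v1=E3 v2=G3 downbeat P5
bar 3: v0=D3 v1=F3 v2=D4 downbeat P8
bar 4: v0=B2 v1=G3 v2=B3 downbeat P8
bar 5: v0=D3 v1=F3 v2=A3 downbeat P5
bar 6: v0=D3 v1=B3 v2=D4 downbeat P8
bar 7: v0=C3 v1=C4 v2=E4 downbeat M3
  -> R5 @ bar 0 tick 0 v(0, 2): opens on M3
  -> R2 @ bar 1 tick 0 v(1, 2): C4/E4 M3 -> F3/C4 P5 similar
  -> R4 @ bar 1 tick 0 v(0, 2): D3/C4 m7 untreated
  -> R2 @ bar 2 tick 0 v(0, 2): D3/C4 m7 -> C3/G3 P5 similar
  -> R2 @ bar 3 tick 0 v(0, 2): C3/G3 P5 -> D3/D4 P8 similar
  -> R1 @ bar 4 tick 0 v(0, 2): D3/D4 P8 -> B2/B3 P8 similar
  -> R7 @ bar 6 tick 0 v(1,): F3->B3 leap 6st
  -> R8 @ bar 6 tick 0 v(0, 2): penult P8 not 3rd/6th
  -> R6 @ bar 7 tick 3 v(0, 2): closes on M3

(0, 0, R5, (0, 2))
(1, 0, R2, (1, 2))
(1, 0, R4, (0, 2))
(2, 0, R2, (0, 2))
(3, 0, R2, (0, 2))
(4, 0, R1, (0, 2))
(6, 0, R7, (1,))
(6, 0, R8, (0, 2))
(7, 3, R6, (0, 2))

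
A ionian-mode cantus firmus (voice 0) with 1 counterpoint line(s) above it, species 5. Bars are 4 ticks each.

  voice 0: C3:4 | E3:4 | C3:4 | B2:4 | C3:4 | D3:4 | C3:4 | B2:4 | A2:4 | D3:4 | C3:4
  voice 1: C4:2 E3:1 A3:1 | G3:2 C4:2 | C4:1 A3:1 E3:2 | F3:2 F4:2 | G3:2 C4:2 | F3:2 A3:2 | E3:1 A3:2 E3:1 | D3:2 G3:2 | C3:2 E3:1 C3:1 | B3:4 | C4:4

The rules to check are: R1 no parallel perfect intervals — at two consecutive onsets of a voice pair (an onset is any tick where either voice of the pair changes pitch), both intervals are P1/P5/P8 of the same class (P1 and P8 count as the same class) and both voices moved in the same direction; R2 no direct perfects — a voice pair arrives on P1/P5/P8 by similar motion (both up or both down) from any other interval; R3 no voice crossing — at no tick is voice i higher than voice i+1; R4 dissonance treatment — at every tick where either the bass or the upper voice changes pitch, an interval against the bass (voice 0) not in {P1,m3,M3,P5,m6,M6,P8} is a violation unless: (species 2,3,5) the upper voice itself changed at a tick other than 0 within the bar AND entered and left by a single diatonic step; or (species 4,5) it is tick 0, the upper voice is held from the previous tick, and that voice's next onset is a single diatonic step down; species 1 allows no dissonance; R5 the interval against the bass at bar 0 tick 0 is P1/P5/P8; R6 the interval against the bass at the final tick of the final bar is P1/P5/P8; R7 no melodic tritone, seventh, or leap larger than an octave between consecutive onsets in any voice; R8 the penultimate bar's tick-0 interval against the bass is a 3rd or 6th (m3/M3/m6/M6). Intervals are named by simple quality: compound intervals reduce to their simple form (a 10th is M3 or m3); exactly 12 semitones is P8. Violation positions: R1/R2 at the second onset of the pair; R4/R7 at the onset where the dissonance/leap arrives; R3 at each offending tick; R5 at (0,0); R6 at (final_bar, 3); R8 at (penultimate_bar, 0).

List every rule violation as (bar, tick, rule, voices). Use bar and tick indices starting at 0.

(3, 0, R4, (0, 1))
(3, 2, R4, (0, 1))
(4, 0, R7, (1,))
(9, 0, R7, (1,))

bar 0: v0=C3 v1=C4 downbeat P8
bar 1: v0=E3 v1=G3 downbeat m3
bar 2: v0=C3 v1=C4 downbeat P8
bar 3: v0=B2 v1=F3 downbeat TT
bar 4: v0=C3 v1=G3 downbeat P5
bar 5: v0=D3 v1=F3 downbeat m3
bar 6: v0=C3 v1=E3 downbeat M3
bar 7: v0=B2 v1=D3 downbeat m3
bar 8: v0=A2 v1=C3 downbeat m3
bar 9: v0=D3 v1=B3 downbeat M6
bar 10: v0=C3 v1=C4 downbeat P8
  -> R4 @ bar 3 tick 0 v(0, 1): B2/F3 TT untreated
  -> R4 @ bar 3 tick 2 v(0, 1): B2/F4 TT untreated
  -> R7 @ bar 4 tick 0 v(1,): F4->G3 leap 10st
  -> R7 @ bar 9 tick 0 v(1,): C3->B3 leap 11st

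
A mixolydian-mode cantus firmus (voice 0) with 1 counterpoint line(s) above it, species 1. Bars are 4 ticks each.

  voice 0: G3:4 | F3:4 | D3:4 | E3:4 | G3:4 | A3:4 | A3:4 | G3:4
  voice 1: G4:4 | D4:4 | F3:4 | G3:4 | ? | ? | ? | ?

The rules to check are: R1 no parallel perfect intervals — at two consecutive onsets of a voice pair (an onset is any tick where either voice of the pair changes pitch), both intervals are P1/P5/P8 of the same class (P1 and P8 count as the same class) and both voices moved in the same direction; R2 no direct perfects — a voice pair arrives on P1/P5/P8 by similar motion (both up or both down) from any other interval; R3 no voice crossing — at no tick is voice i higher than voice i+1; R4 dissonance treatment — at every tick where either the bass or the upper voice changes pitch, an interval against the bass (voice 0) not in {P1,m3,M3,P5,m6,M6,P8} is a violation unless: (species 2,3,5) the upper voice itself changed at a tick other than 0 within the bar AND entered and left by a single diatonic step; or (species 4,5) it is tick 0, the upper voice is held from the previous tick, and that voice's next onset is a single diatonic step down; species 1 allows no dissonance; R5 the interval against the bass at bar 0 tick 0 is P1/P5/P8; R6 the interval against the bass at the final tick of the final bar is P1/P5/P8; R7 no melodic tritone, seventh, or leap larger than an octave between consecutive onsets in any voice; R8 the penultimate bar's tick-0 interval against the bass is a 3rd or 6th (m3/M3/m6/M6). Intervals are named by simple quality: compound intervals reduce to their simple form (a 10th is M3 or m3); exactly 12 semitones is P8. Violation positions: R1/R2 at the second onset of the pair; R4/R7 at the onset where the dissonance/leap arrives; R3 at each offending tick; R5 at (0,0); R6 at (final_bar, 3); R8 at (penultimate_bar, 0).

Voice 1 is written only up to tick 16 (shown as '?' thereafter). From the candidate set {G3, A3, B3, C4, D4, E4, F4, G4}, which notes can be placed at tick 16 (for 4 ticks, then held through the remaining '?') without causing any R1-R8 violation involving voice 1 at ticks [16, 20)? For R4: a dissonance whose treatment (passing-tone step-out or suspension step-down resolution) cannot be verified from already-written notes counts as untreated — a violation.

G3: legal
A3: violates R4
B3: legal
C4: violates R4
D4: violates R2
E4: legal
F4: violates R4,R7
G4: violates R2

{B3, E4, G3}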